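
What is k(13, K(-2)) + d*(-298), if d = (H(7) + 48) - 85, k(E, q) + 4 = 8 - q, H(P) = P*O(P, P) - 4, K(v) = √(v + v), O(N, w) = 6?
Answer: -294 - 2*I ≈ -294.0 - 2.0*I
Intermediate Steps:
K(v) = √2*√v (K(v) = √(2*v) = √2*√v)
H(P) = -4 + 6*P (H(P) = P*6 - 4 = 6*P - 4 = -4 + 6*P)
k(E, q) = 4 - q (k(E, q) = -4 + (8 - q) = 4 - q)
d = 1 (d = ((-4 + 6*7) + 48) - 85 = ((-4 + 42) + 48) - 85 = (38 + 48) - 85 = 86 - 85 = 1)
k(13, K(-2)) + d*(-298) = (4 - √2*√(-2)) + 1*(-298) = (4 - √2*I*√2) - 298 = (4 - 2*I) - 298 = -294 - 2*I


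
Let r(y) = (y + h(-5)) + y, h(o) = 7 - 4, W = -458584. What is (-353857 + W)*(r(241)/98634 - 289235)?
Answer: 23177645484446705/98634 ≈ 2.3499e+11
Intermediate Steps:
h(o) = 3
r(y) = 3 + 2*y (r(y) = (y + 3) + y = (3 + y) + y = 3 + 2*y)
(-353857 + W)*(r(241)/98634 - 289235) = (-353857 - 458584)*((3 + 2*241)/98634 - 289235) = -812441*((3 + 482)*(1/98634) - 289235) = -812441*(485*(1/98634) - 289235) = -812441*(485/98634 - 289235) = -812441*(-28528404505/98634) = 23177645484446705/98634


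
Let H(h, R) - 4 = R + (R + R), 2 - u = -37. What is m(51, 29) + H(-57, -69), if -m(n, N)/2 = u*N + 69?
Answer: -2603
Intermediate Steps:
u = 39 (u = 2 - 1*(-37) = 2 + 37 = 39)
m(n, N) = -138 - 78*N (m(n, N) = -2*(39*N + 69) = -2*(69 + 39*N) = -138 - 78*N)
H(h, R) = 4 + 3*R (H(h, R) = 4 + (R + (R + R)) = 4 + (R + 2*R) = 4 + 3*R)
m(51, 29) + H(-57, -69) = (-138 - 78*29) + (4 + 3*(-69)) = (-138 - 2262) + (4 - 207) = -2400 - 203 = -2603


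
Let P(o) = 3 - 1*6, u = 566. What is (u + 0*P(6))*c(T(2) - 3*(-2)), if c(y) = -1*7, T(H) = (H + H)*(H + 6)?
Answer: -3962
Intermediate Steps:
P(o) = -3 (P(o) = 3 - 6 = -3)
T(H) = 2*H*(6 + H) (T(H) = (2*H)*(6 + H) = 2*H*(6 + H))
c(y) = -7
(u + 0*P(6))*c(T(2) - 3*(-2)) = (566 + 0*(-3))*(-7) = (566 + 0)*(-7) = 566*(-7) = -3962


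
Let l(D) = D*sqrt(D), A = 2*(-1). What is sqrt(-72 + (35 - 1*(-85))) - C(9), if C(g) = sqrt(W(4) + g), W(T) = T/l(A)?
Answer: -sqrt(9 + I*sqrt(2)) + 4*sqrt(3) ≈ 3.919 - 0.23498*I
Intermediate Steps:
A = -2
l(D) = D**(3/2)
W(T) = I*T*sqrt(2)/4 (W(T) = T/((-2)**(3/2)) = T/((-2*I*sqrt(2))) = T*(I*sqrt(2)/4) = I*T*sqrt(2)/4)
C(g) = sqrt(g + I*sqrt(2)) (C(g) = sqrt((1/4)*I*4*sqrt(2) + g) = sqrt(I*sqrt(2) + g) = sqrt(g + I*sqrt(2)))
sqrt(-72 + (35 - 1*(-85))) - C(9) = sqrt(-72 + (35 - 1*(-85))) - sqrt(9 + I*sqrt(2)) = sqrt(-72 + (35 + 85)) - sqrt(9 + I*sqrt(2)) = sqrt(-72 + 120) - sqrt(9 + I*sqrt(2)) = sqrt(48) - sqrt(9 + I*sqrt(2)) = 4*sqrt(3) - sqrt(9 + I*sqrt(2)) = -sqrt(9 + I*sqrt(2)) + 4*sqrt(3)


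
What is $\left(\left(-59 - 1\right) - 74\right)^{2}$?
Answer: $17956$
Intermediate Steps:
$\left(\left(-59 - 1\right) - 74\right)^{2} = \left(-60 - 74\right)^{2} = \left(-134\right)^{2} = 17956$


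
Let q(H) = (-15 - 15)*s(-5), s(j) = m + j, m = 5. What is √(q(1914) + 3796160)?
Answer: 8*√59315 ≈ 1948.4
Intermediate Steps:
s(j) = 5 + j
q(H) = 0 (q(H) = (-15 - 15)*(5 - 5) = -30*0 = 0)
√(q(1914) + 3796160) = √(0 + 3796160) = √3796160 = 8*√59315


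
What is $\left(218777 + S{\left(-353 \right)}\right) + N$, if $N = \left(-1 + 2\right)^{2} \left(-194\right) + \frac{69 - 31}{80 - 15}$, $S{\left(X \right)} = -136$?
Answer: $\frac{14199093}{65} \approx 2.1845 \cdot 10^{5}$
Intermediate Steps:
$N = - \frac{12572}{65}$ ($N = 1^{2} \left(-194\right) + \frac{38}{65} = 1 \left(-194\right) + 38 \cdot \frac{1}{65} = -194 + \frac{38}{65} = - \frac{12572}{65} \approx -193.42$)
$\left(218777 + S{\left(-353 \right)}\right) + N = \left(218777 - 136\right) - \frac{12572}{65} = 218641 - \frac{12572}{65} = \frac{14199093}{65}$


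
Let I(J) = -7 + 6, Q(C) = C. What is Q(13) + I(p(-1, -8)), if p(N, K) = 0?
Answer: 12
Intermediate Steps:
I(J) = -1
Q(13) + I(p(-1, -8)) = 13 - 1 = 12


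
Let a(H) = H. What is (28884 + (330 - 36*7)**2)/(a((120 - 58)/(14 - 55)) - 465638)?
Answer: -119474/1590935 ≈ -0.075097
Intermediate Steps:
(28884 + (330 - 36*7)**2)/(a((120 - 58)/(14 - 55)) - 465638) = (28884 + (330 - 36*7)**2)/((120 - 58)/(14 - 55) - 465638) = (28884 + (330 - 252)**2)/(62/(-41) - 465638) = (28884 + 78**2)/(62*(-1/41) - 465638) = (28884 + 6084)/(-62/41 - 465638) = 34968/(-19091220/41) = 34968*(-41/19091220) = -119474/1590935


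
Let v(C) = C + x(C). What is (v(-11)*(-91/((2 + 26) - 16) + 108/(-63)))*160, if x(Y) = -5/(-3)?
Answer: 124960/9 ≈ 13884.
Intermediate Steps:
x(Y) = 5/3 (x(Y) = -5*(-⅓) = 5/3)
v(C) = 5/3 + C (v(C) = C + 5/3 = 5/3 + C)
(v(-11)*(-91/((2 + 26) - 16) + 108/(-63)))*160 = ((5/3 - 11)*(-91/((2 + 26) - 16) + 108/(-63)))*160 = -28*(-91/(28 - 16) + 108*(-1/63))/3*160 = -28*(-91/12 - 12/7)/3*160 = -28/3*(-781/84)*160 = (781/9)*160 = 124960/9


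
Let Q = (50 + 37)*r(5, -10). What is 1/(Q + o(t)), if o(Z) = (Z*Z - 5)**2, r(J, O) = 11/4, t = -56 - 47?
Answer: 4/449780221 ≈ 8.8932e-9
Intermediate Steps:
t = -103
r(J, O) = 11/4 (r(J, O) = 11*(1/4) = 11/4)
o(Z) = (-5 + Z**2)**2 (o(Z) = (Z**2 - 5)**2 = (-5 + Z**2)**2)
Q = 957/4 (Q = (50 + 37)*(11/4) = 87*(11/4) = 957/4 ≈ 239.25)
1/(Q + o(t)) = 1/(957/4 + (-5 + (-103)**2)**2) = 1/(957/4 + (-5 + 10609)**2) = 1/(957/4 + 10604**2) = 1/(957/4 + 112444816) = 1/(449780221/4) = 4/449780221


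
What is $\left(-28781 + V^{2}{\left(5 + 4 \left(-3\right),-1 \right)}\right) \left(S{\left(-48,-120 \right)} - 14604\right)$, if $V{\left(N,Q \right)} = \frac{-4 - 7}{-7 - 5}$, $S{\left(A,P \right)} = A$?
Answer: $\frac{1686747601}{4} \approx 4.2169 \cdot 10^{8}$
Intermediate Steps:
$V{\left(N,Q \right)} = \frac{11}{12}$ ($V{\left(N,Q \right)} = - \frac{11}{-12} = \left(-11\right) \left(- \frac{1}{12}\right) = \frac{11}{12}$)
$\left(-28781 + V^{2}{\left(5 + 4 \left(-3\right),-1 \right)}\right) \left(S{\left(-48,-120 \right)} - 14604\right) = \left(-28781 + \left(\frac{11}{12}\right)^{2}\right) \left(-48 - 14604\right) = \left(-28781 + \frac{121}{144}\right) \left(-14652\right) = \left(- \frac{4144343}{144}\right) \left(-14652\right) = \frac{1686747601}{4}$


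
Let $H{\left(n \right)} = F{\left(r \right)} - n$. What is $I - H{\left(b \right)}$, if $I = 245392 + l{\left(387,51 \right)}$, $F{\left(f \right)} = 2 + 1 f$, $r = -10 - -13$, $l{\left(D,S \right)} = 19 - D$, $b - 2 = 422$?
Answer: $245443$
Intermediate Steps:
$b = 424$ ($b = 2 + 422 = 424$)
$r = 3$ ($r = -10 + 13 = 3$)
$F{\left(f \right)} = 2 + f$
$H{\left(n \right)} = 5 - n$ ($H{\left(n \right)} = \left(2 + 3\right) - n = 5 - n$)
$I = 245024$ ($I = 245392 + \left(19 - 387\right) = 245392 - 368 = 245024$)
$I - H{\left(b \right)} = 245024 - \left(5 - 424\right) = 245024 - -419 = 245024 + 419 = 245443$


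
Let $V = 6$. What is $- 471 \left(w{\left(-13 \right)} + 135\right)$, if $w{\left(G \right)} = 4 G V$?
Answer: $83367$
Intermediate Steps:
$w{\left(G \right)} = 24 G$ ($w{\left(G \right)} = 4 G 6 = 24 G$)
$- 471 \left(w{\left(-13 \right)} + 135\right) = - 471 \left(24 \left(-13\right) + 135\right) = - 471 \left(-312 + 135\right) = \left(-471\right) \left(-177\right) = 83367$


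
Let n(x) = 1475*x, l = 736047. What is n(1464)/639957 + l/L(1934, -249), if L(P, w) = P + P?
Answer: 159796996393/825117892 ≈ 193.67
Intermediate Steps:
L(P, w) = 2*P
n(1464)/639957 + l/L(1934, -249) = (1475*1464)/639957 + 736047/((2*1934)) = 2159400*(1/639957) + 736047/3868 = 719800/213319 + 736047*(1/3868) = 719800/213319 + 736047/3868 = 159796996393/825117892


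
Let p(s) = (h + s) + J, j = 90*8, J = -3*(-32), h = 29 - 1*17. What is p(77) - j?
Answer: -535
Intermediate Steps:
h = 12 (h = 29 - 17 = 12)
J = 96
j = 720
p(s) = 108 + s (p(s) = (12 + s) + 96 = 108 + s)
p(77) - j = (108 + 77) - 1*720 = 185 - 720 = -535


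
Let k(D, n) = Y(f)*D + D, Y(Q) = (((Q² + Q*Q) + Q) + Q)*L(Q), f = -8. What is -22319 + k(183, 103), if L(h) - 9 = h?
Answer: -1640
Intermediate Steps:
L(h) = 9 + h
Y(Q) = (9 + Q)*(2*Q + 2*Q²) (Y(Q) = (((Q² + Q*Q) + Q) + Q)*(9 + Q) = (((Q² + Q²) + Q) + Q)*(9 + Q) = ((2*Q² + Q) + Q)*(9 + Q) = ((Q + 2*Q²) + Q)*(9 + Q) = (2*Q + 2*Q²)*(9 + Q) = (9 + Q)*(2*Q + 2*Q²))
k(D, n) = 113*D (k(D, n) = (2*(-8)*(1 - 8)*(9 - 8))*D + D = (2*(-8)*(-7)*1)*D + D = 112*D + D = 113*D)
-22319 + k(183, 103) = -22319 + 113*183 = -22319 + 20679 = -1640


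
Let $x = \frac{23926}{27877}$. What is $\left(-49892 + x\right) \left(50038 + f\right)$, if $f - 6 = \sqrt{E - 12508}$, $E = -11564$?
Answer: $- \frac{69601963775752}{27877} - \frac{2781630716 i \sqrt{6018}}{27877} \approx -2.4968 \cdot 10^{9} - 7.7407 \cdot 10^{6} i$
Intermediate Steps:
$x = \frac{23926}{27877}$ ($x = 23926 \cdot \frac{1}{27877} = \frac{23926}{27877} \approx 0.85827$)
$f = 6 + 2 i \sqrt{6018}$ ($f = 6 + \sqrt{-11564 - 12508} = 6 + \sqrt{-24072} = 6 + 2 i \sqrt{6018} \approx 6.0 + 155.15 i$)
$\left(-49892 + x\right) \left(50038 + f\right) = \left(-49892 + \frac{23926}{27877}\right) \left(50038 + \left(6 + 2 i \sqrt{6018}\right)\right) = - \frac{1390815358 \left(50044 + 2 i \sqrt{6018}\right)}{27877} = - \frac{69601963775752}{27877} - \frac{2781630716 i \sqrt{6018}}{27877}$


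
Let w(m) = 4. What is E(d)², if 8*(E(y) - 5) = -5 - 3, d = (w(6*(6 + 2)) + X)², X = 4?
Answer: 16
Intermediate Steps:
d = 64 (d = (4 + 4)² = 8² = 64)
E(y) = 4 (E(y) = 5 + (-5 - 3)/8 = 5 + (⅛)*(-8) = 5 - 1 = 4)
E(d)² = 4² = 16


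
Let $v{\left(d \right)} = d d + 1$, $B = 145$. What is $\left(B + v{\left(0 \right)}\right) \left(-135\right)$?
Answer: $-19710$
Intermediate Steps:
$v{\left(d \right)} = 1 + d^{2}$ ($v{\left(d \right)} = d^{2} + 1 = 1 + d^{2}$)
$\left(B + v{\left(0 \right)}\right) \left(-135\right) = \left(145 + \left(1 + 0^{2}\right)\right) \left(-135\right) = \left(145 + \left(1 + 0\right)\right) \left(-135\right) = \left(145 + 1\right) \left(-135\right) = 146 \left(-135\right) = -19710$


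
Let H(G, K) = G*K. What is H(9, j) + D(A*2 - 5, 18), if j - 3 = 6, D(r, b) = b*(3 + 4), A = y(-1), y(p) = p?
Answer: 207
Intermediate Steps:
A = -1
D(r, b) = 7*b (D(r, b) = b*7 = 7*b)
j = 9 (j = 3 + 6 = 9)
H(9, j) + D(A*2 - 5, 18) = 9*9 + 7*18 = 81 + 126 = 207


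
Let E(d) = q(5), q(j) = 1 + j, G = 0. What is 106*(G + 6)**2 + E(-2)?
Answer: 3822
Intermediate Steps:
E(d) = 6 (E(d) = 1 + 5 = 6)
106*(G + 6)**2 + E(-2) = 106*(0 + 6)**2 + 6 = 106*6**2 + 6 = 106*36 + 6 = 3816 + 6 = 3822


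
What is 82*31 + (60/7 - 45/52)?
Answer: 928093/364 ≈ 2549.7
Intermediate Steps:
82*31 + (60/7 - 45/52) = 2542 + (60*(⅐) - 45*1/52) = 2542 + (60/7 - 45/52) = 2542 + 2805/364 = 928093/364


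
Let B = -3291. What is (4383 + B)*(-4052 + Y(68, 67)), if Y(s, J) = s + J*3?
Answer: -4131036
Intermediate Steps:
Y(s, J) = s + 3*J
(4383 + B)*(-4052 + Y(68, 67)) = (4383 - 3291)*(-4052 + (68 + 3*67)) = 1092*(-4052 + (68 + 201)) = 1092*(-4052 + 269) = 1092*(-3783) = -4131036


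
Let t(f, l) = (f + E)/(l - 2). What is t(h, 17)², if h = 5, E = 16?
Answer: 49/25 ≈ 1.9600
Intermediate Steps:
t(f, l) = (16 + f)/(-2 + l) (t(f, l) = (f + 16)/(l - 2) = (16 + f)/(-2 + l))
t(h, 17)² = ((16 + 5)/(-2 + 17))² = (21/15)² = ((1/15)*21)² = (7/5)² = 49/25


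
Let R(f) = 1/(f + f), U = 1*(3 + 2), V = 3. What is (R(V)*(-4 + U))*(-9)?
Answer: -3/2 ≈ -1.5000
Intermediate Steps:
U = 5 (U = 1*5 = 5)
R(f) = 1/(2*f)
(R(V)*(-4 + U))*(-9) = (((1/2)/3)*(-4 + 5))*(-9) = (((1/2)*(1/3))*1)*(-9) = ((1/6)*1)*(-9) = (1/6)*(-9) = -3/2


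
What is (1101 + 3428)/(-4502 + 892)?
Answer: -4529/3610 ≈ -1.2546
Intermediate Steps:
(1101 + 3428)/(-4502 + 892) = 4529/(-3610) = 4529*(-1/3610) = -4529/3610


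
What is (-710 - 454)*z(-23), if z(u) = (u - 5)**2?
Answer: -912576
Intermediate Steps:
z(u) = (-5 + u)**2
(-710 - 454)*z(-23) = (-710 - 454)*(-5 - 23)**2 = -1164*(-28)**2 = -1164*784 = -912576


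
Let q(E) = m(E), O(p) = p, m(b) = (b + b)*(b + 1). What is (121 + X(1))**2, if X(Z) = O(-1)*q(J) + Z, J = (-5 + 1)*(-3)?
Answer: 36100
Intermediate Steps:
m(b) = 2*b*(1 + b) (m(b) = (2*b)*(1 + b) = 2*b*(1 + b))
J = 12 (J = -4*(-3) = 12)
q(E) = 2*E*(1 + E)
X(Z) = -312 + Z (X(Z) = -2*12*(1 + 12) + Z = -2*12*13 + Z = -1*312 + Z = -312 + Z)
(121 + X(1))**2 = (121 + (-312 + 1))**2 = (121 - 311)**2 = (-190)**2 = 36100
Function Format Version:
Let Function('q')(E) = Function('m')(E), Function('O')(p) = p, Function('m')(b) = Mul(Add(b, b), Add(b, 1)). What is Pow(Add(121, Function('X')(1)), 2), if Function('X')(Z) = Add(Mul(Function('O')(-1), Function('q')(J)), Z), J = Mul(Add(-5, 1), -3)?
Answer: 36100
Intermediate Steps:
Function('m')(b) = Mul(2, b, Add(1, b)) (Function('m')(b) = Mul(Mul(2, b), Add(1, b)) = Mul(2, b, Add(1, b)))
J = 12 (J = Mul(-4, -3) = 12)
Function('q')(E) = Mul(2, E, Add(1, E))
Function('X')(Z) = Add(-312, Z) (Function('X')(Z) = Add(Mul(-1, Mul(2, 12, Add(1, 12))), Z) = Add(Mul(-1, Mul(2, 12, 13)), Z) = Add(Mul(-1, 312), Z) = Add(-312, Z))
Pow(Add(121, Function('X')(1)), 2) = Pow(Add(121, Add(-312, 1)), 2) = Pow(Add(121, -311), 2) = Pow(-190, 2) = 36100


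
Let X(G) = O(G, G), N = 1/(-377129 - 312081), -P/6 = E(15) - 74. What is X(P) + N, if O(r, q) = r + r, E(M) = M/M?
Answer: 603747959/689210 ≈ 876.00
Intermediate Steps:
E(M) = 1
O(r, q) = 2*r
P = 438 (P = -6*(1 - 74) = -6*(-73) = 438)
N = -1/689210 (N = 1/(-689210) = -1/689210 ≈ -1.4509e-6)
X(G) = 2*G
X(P) + N = 2*438 - 1/689210 = 876 - 1/689210 = 603747959/689210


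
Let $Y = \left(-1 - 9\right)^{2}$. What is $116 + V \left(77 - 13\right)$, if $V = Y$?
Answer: $6516$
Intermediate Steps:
$Y = 100$ ($Y = \left(-1 - 9\right)^{2} = \left(-10\right)^{2} = 100$)
$V = 100$
$116 + V \left(77 - 13\right) = 116 + 100 \left(77 - 13\right) = 116 + 100 \cdot 64 = 116 + 6400 = 6516$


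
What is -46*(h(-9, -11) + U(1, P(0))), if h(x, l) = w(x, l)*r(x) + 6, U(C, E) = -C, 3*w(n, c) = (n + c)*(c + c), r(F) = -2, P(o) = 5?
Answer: 39790/3 ≈ 13263.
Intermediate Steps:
w(n, c) = 2*c*(c + n)/3 (w(n, c) = ((n + c)*(c + c))/3 = ((c + n)*(2*c))/3 = (2*c*(c + n))/3 = 2*c*(c + n)/3)
h(x, l) = 6 - 4*l*(l + x)/3 (h(x, l) = (2*l*(l + x)/3)*(-2) + 6 = -4*l*(l + x)/3 + 6 = 6 - 4*l*(l + x)/3)
-46*(h(-9, -11) + U(1, P(0))) = -46*((6 - 4/3*(-11)*(-11 - 9)) - 1*1) = -46*((6 - 4/3*(-11)*(-20)) - 1) = -46*((6 - 880/3) - 1) = -46*(-862/3 - 1) = -46*(-865/3) = 39790/3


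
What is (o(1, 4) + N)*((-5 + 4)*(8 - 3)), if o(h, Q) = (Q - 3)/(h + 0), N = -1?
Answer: 0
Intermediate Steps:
o(h, Q) = (-3 + Q)/h
(o(1, 4) + N)*((-5 + 4)*(8 - 3)) = ((-3 + 4)/1 - 1)*((-5 + 4)*(8 - 3)) = (1*1 - 1)*(-1*5) = (1 - 1)*(-5) = 0*(-5) = 0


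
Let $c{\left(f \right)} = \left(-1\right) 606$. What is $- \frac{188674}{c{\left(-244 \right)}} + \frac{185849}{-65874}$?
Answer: $\frac{2052681097}{6653274} \approx 308.52$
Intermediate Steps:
$c{\left(f \right)} = -606$
$- \frac{188674}{c{\left(-244 \right)}} + \frac{185849}{-65874} = - \frac{188674}{-606} + \frac{185849}{-65874} = \left(-188674\right) \left(- \frac{1}{606}\right) + 185849 \left(- \frac{1}{65874}\right) = \frac{94337}{303} - \frac{185849}{65874} = \frac{2052681097}{6653274}$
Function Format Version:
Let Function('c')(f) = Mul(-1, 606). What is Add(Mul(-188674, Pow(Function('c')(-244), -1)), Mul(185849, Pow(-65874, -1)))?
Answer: Rational(2052681097, 6653274) ≈ 308.52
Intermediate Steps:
Function('c')(f) = -606
Add(Mul(-188674, Pow(Function('c')(-244), -1)), Mul(185849, Pow(-65874, -1))) = Add(Mul(-188674, Pow(-606, -1)), Mul(185849, Pow(-65874, -1))) = Add(Mul(-188674, Rational(-1, 606)), Mul(185849, Rational(-1, 65874))) = Add(Rational(94337, 303), Rational(-185849, 65874)) = Rational(2052681097, 6653274)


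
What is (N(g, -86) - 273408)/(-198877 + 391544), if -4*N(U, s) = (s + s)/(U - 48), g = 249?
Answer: -54954965/38726067 ≈ -1.4191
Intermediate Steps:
N(U, s) = -s/(2*(-48 + U)) (N(U, s) = -(s + s)/(4*(U - 48)) = -2*s/(4*(-48 + U)) = -s/(2*(-48 + U)))
(N(g, -86) - 273408)/(-198877 + 391544) = (-1*(-86)/(-96 + 2*249) - 273408)/(-198877 + 391544) = (-1*(-86)/(-96 + 498) - 273408)/192667 = (-1*(-86)/402 - 273408)*(1/192667) = (-1*(-86)*1/402 - 273408)*(1/192667) = (43/201 - 273408)*(1/192667) = -54954965/201*1/192667 = -54954965/38726067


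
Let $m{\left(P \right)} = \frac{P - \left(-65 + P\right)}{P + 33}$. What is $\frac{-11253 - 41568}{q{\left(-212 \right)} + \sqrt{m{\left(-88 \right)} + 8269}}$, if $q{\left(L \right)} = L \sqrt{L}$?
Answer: $- \frac{581031}{\sqrt{1000406} - 4664 i \sqrt{53}} \approx -0.50364 - 17.097 i$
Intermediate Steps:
$q{\left(L \right)} = L^{\frac{3}{2}}$
$m{\left(P \right)} = \frac{65}{33 + P}$
$\frac{-11253 - 41568}{q{\left(-212 \right)} + \sqrt{m{\left(-88 \right)} + 8269}} = \frac{-11253 - 41568}{\left(-212\right)^{\frac{3}{2}} + \sqrt{\frac{65}{33 - 88} + 8269}} = - \frac{52821}{- 424 i \sqrt{53} + \sqrt{\frac{65}{-55} + 8269}} = - \frac{52821}{- 424 i \sqrt{53} + \sqrt{65 \left(- \frac{1}{55}\right) + 8269}} = - \frac{52821}{- 424 i \sqrt{53} + \sqrt{- \frac{13}{11} + 8269}} = - \frac{52821}{- 424 i \sqrt{53} + \sqrt{\frac{90946}{11}}} = - \frac{52821}{- 424 i \sqrt{53} + \frac{\sqrt{1000406}}{11}} = - \frac{52821}{\frac{\sqrt{1000406}}{11} - 424 i \sqrt{53}}$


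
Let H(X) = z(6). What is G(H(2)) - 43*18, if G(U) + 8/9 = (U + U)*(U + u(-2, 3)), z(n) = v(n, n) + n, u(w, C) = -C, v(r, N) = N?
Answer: -5030/9 ≈ -558.89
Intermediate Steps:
z(n) = 2*n (z(n) = n + n = 2*n)
H(X) = 12 (H(X) = 2*6 = 12)
G(U) = -8/9 + 2*U*(-3 + U) (G(U) = -8/9 + (U + U)*(U - 1*3) = -8/9 + (2*U)*(U - 3) = -8/9 + (2*U)*(-3 + U) = -8/9 + 2*U*(-3 + U))
G(H(2)) - 43*18 = (-8/9 - 6*12 + 2*12**2) - 43*18 = (-8/9 - 72 + 2*144) - 774 = (-8/9 - 72 + 288) - 774 = 1936/9 - 774 = -5030/9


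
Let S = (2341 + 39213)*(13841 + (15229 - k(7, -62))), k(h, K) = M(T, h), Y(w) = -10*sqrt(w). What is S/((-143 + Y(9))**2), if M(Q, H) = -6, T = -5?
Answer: 1208224104/29929 ≈ 40370.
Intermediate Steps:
k(h, K) = -6
S = 1208224104 (S = (2341 + 39213)*(13841 + (15229 - 1*(-6))) = 41554*(13841 + (15229 + 6)) = 41554*(13841 + 15235) = 41554*29076 = 1208224104)
S/((-143 + Y(9))**2) = 1208224104/((-143 - 10*sqrt(9))**2) = 1208224104/((-143 - 10*3)**2) = 1208224104/((-143 - 30)**2) = 1208224104/((-173)**2) = 1208224104/29929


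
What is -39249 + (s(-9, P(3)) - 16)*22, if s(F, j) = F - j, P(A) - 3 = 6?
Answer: -39997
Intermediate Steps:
P(A) = 9 (P(A) = 3 + 6 = 9)
-39249 + (s(-9, P(3)) - 16)*22 = -39249 + ((-9 - 1*9) - 16)*22 = -39249 + ((-9 - 9) - 16)*22 = -39249 + (-18 - 16)*22 = -39249 - 34*22 = -39249 - 748 = -39997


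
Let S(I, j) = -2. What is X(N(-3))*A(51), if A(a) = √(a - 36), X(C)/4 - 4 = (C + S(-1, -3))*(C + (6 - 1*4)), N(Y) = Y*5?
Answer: 900*√15 ≈ 3485.7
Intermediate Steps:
N(Y) = 5*Y
X(C) = 16 + 4*(-2 + C)*(2 + C) (X(C) = 16 + 4*((C - 2)*(C + (6 - 1*4))) = 16 + 4*((-2 + C)*(C + (6 - 4))) = 16 + 4*((-2 + C)*(C + 2)) = 16 + 4*((-2 + C)*(2 + C)) = 16 + 4*(-2 + C)*(2 + C))
A(a) = √(-36 + a)
X(N(-3))*A(51) = (4*(5*(-3))²)*√(-36 + 51) = (4*(-15)²)*√15 = (4*225)*√15 = 900*√15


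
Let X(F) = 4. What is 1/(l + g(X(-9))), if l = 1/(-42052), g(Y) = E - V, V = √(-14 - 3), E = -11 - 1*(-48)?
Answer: 65429673996/2450958683897 + 1768370704*I*√17/2450958683897 ≈ 0.026696 + 0.0029748*I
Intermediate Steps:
E = 37 (E = -11 + 48 = 37)
V = I*√17 (V = √(-17) = I*√17 ≈ 4.1231*I)
g(Y) = 37 - I*√17
l = -1/42052 ≈ -2.3780e-5
1/(l + g(X(-9))) = 1/(-1/42052 + (37 - I*√17)) = 1/(1555923/42052 - I*√17)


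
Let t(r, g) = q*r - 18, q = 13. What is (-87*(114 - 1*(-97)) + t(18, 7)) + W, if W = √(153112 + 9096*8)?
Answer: -18141 + 2*√56470 ≈ -17666.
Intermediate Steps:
t(r, g) = -18 + 13*r (t(r, g) = 13*r - 18 = -18 + 13*r)
W = 2*√56470 (W = √(153112 + 72768) = √225880 = 2*√56470 ≈ 475.27)
(-87*(114 - 1*(-97)) + t(18, 7)) + W = (-87*(114 - 1*(-97)) + (-18 + 13*18)) + 2*√56470 = (-87*(114 + 97) + (-18 + 234)) + 2*√56470 = (-87*211 + 216) + 2*√56470 = (-18357 + 216) + 2*√56470 = -18141 + 2*√56470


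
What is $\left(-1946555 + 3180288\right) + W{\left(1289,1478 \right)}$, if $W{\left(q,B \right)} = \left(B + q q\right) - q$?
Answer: $2895443$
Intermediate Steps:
$W{\left(q,B \right)} = B + q^{2} - q$ ($W{\left(q,B \right)} = \left(B + q^{2}\right) - q = B + q^{2} - q$)
$\left(-1946555 + 3180288\right) + W{\left(1289,1478 \right)} = \left(-1946555 + 3180288\right) + \left(1478 + 1289^{2} - 1289\right) = 1233733 + \left(1478 + 1661521 - 1289\right) = 1233733 + 1661710 = 2895443$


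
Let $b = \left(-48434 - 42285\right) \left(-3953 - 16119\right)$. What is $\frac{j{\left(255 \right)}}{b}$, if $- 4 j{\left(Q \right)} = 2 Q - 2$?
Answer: $- \frac{127}{1820911768} \approx -6.9745 \cdot 10^{-8}$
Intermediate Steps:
$j{\left(Q \right)} = \frac{1}{2} - \frac{Q}{2}$ ($j{\left(Q \right)} = - \frac{2 Q - 2}{4} = - \frac{-2 + 2 Q}{4} = \frac{1}{2} - \frac{Q}{2}$)
$b = 1820911768$ ($b = \left(-90719\right) \left(-20072\right) = 1820911768$)
$\frac{j{\left(255 \right)}}{b} = \frac{\frac{1}{2} - \frac{255}{2}}{1820911768} = \left(\frac{1}{2} - \frac{255}{2}\right) \frac{1}{1820911768} = \left(-127\right) \frac{1}{1820911768} = - \frac{127}{1820911768}$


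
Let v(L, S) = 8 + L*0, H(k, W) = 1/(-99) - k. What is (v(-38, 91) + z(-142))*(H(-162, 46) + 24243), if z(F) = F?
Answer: -323756596/99 ≈ -3.2703e+6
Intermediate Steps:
H(k, W) = -1/99 - k
v(L, S) = 8 (v(L, S) = 8 + 0 = 8)
(v(-38, 91) + z(-142))*(H(-162, 46) + 24243) = (8 - 142)*((-1/99 - 1*(-162)) + 24243) = -134*((-1/99 + 162) + 24243) = -134*(16037/99 + 24243) = -134*2416094/99 = -323756596/99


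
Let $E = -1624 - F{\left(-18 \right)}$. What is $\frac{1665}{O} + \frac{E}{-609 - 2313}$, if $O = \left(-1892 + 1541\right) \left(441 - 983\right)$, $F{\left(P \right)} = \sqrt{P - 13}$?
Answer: $\frac{1937149}{3431402} + \frac{i \sqrt{31}}{2922} \approx 0.56454 + 0.0019055 i$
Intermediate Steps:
$F{\left(P \right)} = \sqrt{-13 + P}$
$E = -1624 - i \sqrt{31}$ ($E = -1624 - \sqrt{-13 - 18} = -1624 - \sqrt{-31} = -1624 - i \sqrt{31} \approx -1624.0 - 5.5678 i$)
$O = 190242$ ($O = \left(-351\right) \left(-542\right) = 190242$)
$\frac{1665}{O} + \frac{E}{-609 - 2313} = \frac{1665}{190242} + \frac{-1624 - i \sqrt{31}}{-609 - 2313} = 1665 \cdot \frac{1}{190242} + \frac{-1624 - i \sqrt{31}}{-609 - 2313} = \frac{185}{21138} + \frac{-1624 - i \sqrt{31}}{-2922} = \frac{185}{21138} + \left(-1624 - i \sqrt{31}\right) \left(- \frac{1}{2922}\right) = \frac{185}{21138} + \left(\frac{812}{1461} + \frac{i \sqrt{31}}{2922}\right) = \frac{1937149}{3431402} + \frac{i \sqrt{31}}{2922}$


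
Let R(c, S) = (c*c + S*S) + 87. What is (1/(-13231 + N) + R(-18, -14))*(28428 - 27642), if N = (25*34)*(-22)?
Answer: 15234343176/31931 ≈ 4.7710e+5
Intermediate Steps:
R(c, S) = 87 + S² + c² (R(c, S) = (c² + S²) + 87 = (S² + c²) + 87 = 87 + S² + c²)
N = -18700 (N = 850*(-22) = -18700)
(1/(-13231 + N) + R(-18, -14))*(28428 - 27642) = (1/(-13231 - 18700) + (87 + (-14)² + (-18)²))*(28428 - 27642) = (1/(-31931) + (87 + 196 + 324))*786 = (-1/31931 + 607)*786 = (19382116/31931)*786 = 15234343176/31931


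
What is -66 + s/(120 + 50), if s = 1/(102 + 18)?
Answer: -1346399/20400 ≈ -66.000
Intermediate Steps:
s = 1/120 ≈ 0.0083333
-66 + s/(120 + 50) = -66 + 1/(120*(120 + 50)) = -66 + (1/120)/170 = -66 + (1/120)*(1/170) = -66 + 1/20400 = -1346399/20400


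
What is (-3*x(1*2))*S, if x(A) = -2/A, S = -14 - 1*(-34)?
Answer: 60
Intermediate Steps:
S = 20 (S = -14 + 34 = 20)
(-3*x(1*2))*S = -(-6)/(1*2)*20 = -(-6)/2*20 = -3*(-1)*20 = 3*20 = 60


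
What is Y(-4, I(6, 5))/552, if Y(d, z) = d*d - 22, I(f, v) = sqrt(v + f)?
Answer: -1/92 ≈ -0.010870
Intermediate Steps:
I(f, v) = sqrt(f + v)
Y(d, z) = -22 + d**2 (Y(d, z) = d**2 - 22 = -22 + d**2)
Y(-4, I(6, 5))/552 = (-22 + (-4)**2)/552 = (-22 + 16)*(1/552) = -6*1/552 = -1/92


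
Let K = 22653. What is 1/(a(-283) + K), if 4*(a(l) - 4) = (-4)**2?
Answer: 1/22661 ≈ 4.4129e-5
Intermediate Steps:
a(l) = 8 (a(l) = 4 + (1/4)*(-4)**2 = 4 + (1/4)*16 = 4 + 4 = 8)
1/(a(-283) + K) = 1/(8 + 22653) = 1/22661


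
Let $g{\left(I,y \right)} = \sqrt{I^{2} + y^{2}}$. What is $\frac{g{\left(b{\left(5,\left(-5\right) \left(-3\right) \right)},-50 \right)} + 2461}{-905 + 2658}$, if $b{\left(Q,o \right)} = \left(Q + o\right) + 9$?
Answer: $\frac{2461}{1753} + \frac{\sqrt{3341}}{1753} \approx 1.4369$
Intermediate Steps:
$b{\left(Q,o \right)} = 9 + Q + o$
$\frac{g{\left(b{\left(5,\left(-5\right) \left(-3\right) \right)},-50 \right)} + 2461}{-905 + 2658} = \frac{\sqrt{\left(9 + 5 - -15\right)^{2} + \left(-50\right)^{2}} + 2461}{-905 + 2658} = \frac{\sqrt{\left(9 + 5 + 15\right)^{2} + 2500} + 2461}{1753} = \left(\sqrt{29^{2} + 2500} + 2461\right) \frac{1}{1753} = \left(\sqrt{841 + 2500} + 2461\right) \frac{1}{1753} = \left(\sqrt{3341} + 2461\right) \frac{1}{1753} = \left(2461 + \sqrt{3341}\right) \frac{1}{1753} = \frac{2461}{1753} + \frac{\sqrt{3341}}{1753}$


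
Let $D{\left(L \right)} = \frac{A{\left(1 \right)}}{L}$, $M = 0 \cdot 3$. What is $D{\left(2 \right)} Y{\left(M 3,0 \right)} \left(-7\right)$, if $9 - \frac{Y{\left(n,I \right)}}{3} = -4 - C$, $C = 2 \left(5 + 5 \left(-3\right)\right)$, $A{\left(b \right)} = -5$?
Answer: $- \frac{735}{2} \approx -367.5$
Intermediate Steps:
$M = 0$
$C = -20$ ($C = 2 \left(5 - 15\right) = 2 \left(-10\right) = -20$)
$Y{\left(n,I \right)} = -21$ ($Y{\left(n,I \right)} = 27 - 3 \left(-4 - -20\right) = 27 - 3 \left(-4 + 20\right) = 27 - 48 = -21$)
$D{\left(L \right)} = - \frac{5}{L}$
$D{\left(2 \right)} Y{\left(M 3,0 \right)} \left(-7\right) = - \frac{5}{2} \left(-21\right) \left(-7\right) = \left(-5\right) \frac{1}{2} \left(-21\right) \left(-7\right) = \left(- \frac{5}{2}\right) \left(-21\right) \left(-7\right) = \frac{105}{2} \left(-7\right) = - \frac{735}{2}$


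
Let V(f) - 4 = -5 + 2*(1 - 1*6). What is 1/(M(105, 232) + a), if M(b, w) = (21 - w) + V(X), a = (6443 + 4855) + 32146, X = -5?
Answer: 1/43222 ≈ 2.3136e-5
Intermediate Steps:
a = 43444 (a = 11298 + 32146 = 43444)
V(f) = -11 (V(f) = 4 + (-5 + 2*(1 - 1*6)) = 4 + (-5 + 2*(1 - 6)) = 4 + (-5 + 2*(-5)) = 4 + (-5 - 10) = 4 - 15 = -11)
M(b, w) = 10 - w (M(b, w) = (21 - w) - 11 = 10 - w)
1/(M(105, 232) + a) = 1/((10 - 1*232) + 43444) = 1/((10 - 232) + 43444) = 1/(-222 + 43444) = 1/43222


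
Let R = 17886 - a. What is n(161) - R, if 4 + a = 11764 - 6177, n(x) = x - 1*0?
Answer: -12142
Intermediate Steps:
n(x) = x (n(x) = x + 0 = x)
a = 5583 (a = -4 + (11764 - 6177) = -4 + 5587 = 5583)
R = 12303 (R = 17886 - 1*5583 = 17886 - 5583 = 12303)
n(161) - R = 161 - 1*12303 = 161 - 12303 = -12142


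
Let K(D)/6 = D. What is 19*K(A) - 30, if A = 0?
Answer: -30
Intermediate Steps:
K(D) = 6*D
19*K(A) - 30 = 19*(6*0) - 30 = 19*0 - 30 = 0 - 30 = -30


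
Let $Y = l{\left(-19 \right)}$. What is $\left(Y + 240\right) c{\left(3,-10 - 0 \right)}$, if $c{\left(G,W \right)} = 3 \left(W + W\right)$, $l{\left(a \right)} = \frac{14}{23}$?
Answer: $- \frac{332040}{23} \approx -14437.0$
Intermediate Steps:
$l{\left(a \right)} = \frac{14}{23}$ ($l{\left(a \right)} = 14 \cdot \frac{1}{23} = \frac{14}{23}$)
$c{\left(G,W \right)} = 6 W$ ($c{\left(G,W \right)} = 3 \cdot 2 W = 6 W$)
$Y = \frac{14}{23} \approx 0.6087$
$\left(Y + 240\right) c{\left(3,-10 - 0 \right)} = \left(\frac{14}{23} + 240\right) 6 \left(-10 - 0\right) = \frac{5534 \cdot 6 \left(-10 + 0\right)}{23} = \frac{5534 \cdot 6 \left(-10\right)}{23} = \frac{5534}{23} \left(-60\right) = - \frac{332040}{23}$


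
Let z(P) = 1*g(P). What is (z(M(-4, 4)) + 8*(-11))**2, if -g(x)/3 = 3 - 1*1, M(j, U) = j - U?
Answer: 8836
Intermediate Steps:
g(x) = -6 (g(x) = -3*(3 - 1*1) = -3*(3 - 1) = -3*2 = -6)
z(P) = -6 (z(P) = 1*(-6) = -6)
(z(M(-4, 4)) + 8*(-11))**2 = (-6 + 8*(-11))**2 = (-6 - 88)**2 = (-94)**2 = 8836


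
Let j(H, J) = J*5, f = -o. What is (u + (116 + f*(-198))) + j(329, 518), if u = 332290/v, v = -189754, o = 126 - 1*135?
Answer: 87500203/94877 ≈ 922.25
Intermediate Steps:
o = -9 (o = 126 - 135 = -9)
f = 9 (f = -1*(-9) = 9)
j(H, J) = 5*J
u = -166145/94877 (u = 332290/(-189754) = 332290*(-1/189754) = -166145/94877 ≈ -1.7512)
(u + (116 + f*(-198))) + j(329, 518) = (-166145/94877 + (116 + 9*(-198))) + 5*518 = (-166145/94877 + (116 - 1782)) + 2590 = (-166145/94877 - 1666) + 2590 = -158231227/94877 + 2590 = 87500203/94877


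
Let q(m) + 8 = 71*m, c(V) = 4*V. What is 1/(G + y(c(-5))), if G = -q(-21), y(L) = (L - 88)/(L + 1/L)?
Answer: 401/603259 ≈ 0.00066472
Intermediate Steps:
q(m) = -8 + 71*m
y(L) = (-88 + L)/(L + 1/L)
G = 1499 (G = -(-8 + 71*(-21)) = -(-8 - 1491) = -1*(-1499) = 1499)
1/(G + y(c(-5))) = 1/(1499 + (4*(-5))*(-88 + 4*(-5))/(1 + (4*(-5))²)) = 1/(1499 - 20*(-88 - 20)/(1 + (-20)²)) = 1/(1499 - 20*(-108)/(1 + 400)) = 1/(1499 - 20*(-108)/401) = 1/(1499 - 20*1/401*(-108)) = 1/(1499 + 2160/401) = 1/(603259/401) = 401/603259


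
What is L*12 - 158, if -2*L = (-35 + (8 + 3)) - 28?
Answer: 154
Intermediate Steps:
L = 26 (L = -((-35 + (8 + 3)) - 28)/2 = -((-35 + 11) - 28)/2 = -(-24 - 28)/2 = -½*(-52) = 26)
L*12 - 158 = 26*12 - 158 = 312 - 158 = 154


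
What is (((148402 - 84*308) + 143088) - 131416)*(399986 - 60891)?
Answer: 45507227190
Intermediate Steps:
(((148402 - 84*308) + 143088) - 131416)*(399986 - 60891) = (((148402 - 25872) + 143088) - 131416)*339095 = ((122530 + 143088) - 131416)*339095 = (265618 - 131416)*339095 = 134202*339095 = 45507227190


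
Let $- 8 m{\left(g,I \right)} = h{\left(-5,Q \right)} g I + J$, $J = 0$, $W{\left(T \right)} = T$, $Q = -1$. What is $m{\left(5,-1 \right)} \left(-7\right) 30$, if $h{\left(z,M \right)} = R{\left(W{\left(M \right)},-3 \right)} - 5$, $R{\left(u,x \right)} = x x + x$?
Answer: $- \frac{525}{4} \approx -131.25$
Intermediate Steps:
$R{\left(u,x \right)} = x + x^{2}$ ($R{\left(u,x \right)} = x^{2} + x = x + x^{2}$)
$h{\left(z,M \right)} = 1$ ($h{\left(z,M \right)} = - 3 \left(1 - 3\right) - 5 = \left(-3\right) \left(-2\right) - 5 = 6 - 5 = 1$)
$m{\left(g,I \right)} = - \frac{I g}{8}$ ($m{\left(g,I \right)} = - \frac{1 g I + 0}{8} = - \frac{g I + 0}{8} = - \frac{I g + 0}{8} = - \frac{I g}{8}$)
$m{\left(5,-1 \right)} \left(-7\right) 30 = \left(- \frac{1}{8}\right) \left(-1\right) 5 \left(-7\right) 30 = \frac{5}{8} \left(-7\right) 30 = \left(- \frac{35}{8}\right) 30 = - \frac{525}{4}$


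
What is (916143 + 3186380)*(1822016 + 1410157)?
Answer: 13260064072479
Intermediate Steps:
(916143 + 3186380)*(1822016 + 1410157) = 4102523*3232173 = 13260064072479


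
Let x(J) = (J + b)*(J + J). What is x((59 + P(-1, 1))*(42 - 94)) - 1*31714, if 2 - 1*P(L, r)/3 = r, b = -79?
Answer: 21266030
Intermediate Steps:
P(L, r) = 6 - 3*r
x(J) = 2*J*(-79 + J) (x(J) = (J - 79)*(J + J) = (-79 + J)*(2*J) = 2*J*(-79 + J))
x((59 + P(-1, 1))*(42 - 94)) - 1*31714 = 2*((59 + (6 - 3*1))*(42 - 94))*(-79 + (59 + (6 - 3*1))*(42 - 94)) - 1*31714 = 2*((59 + (6 - 3))*(-52))*(-79 + (59 + (6 - 3))*(-52)) - 31714 = 2*((59 + 3)*(-52))*(-79 + (59 + 3)*(-52)) - 31714 = 2*(62*(-52))*(-79 + 62*(-52)) - 31714 = 2*(-3224)*(-79 - 3224) - 31714 = 2*(-3224)*(-3303) - 31714 = 21297744 - 31714 = 21266030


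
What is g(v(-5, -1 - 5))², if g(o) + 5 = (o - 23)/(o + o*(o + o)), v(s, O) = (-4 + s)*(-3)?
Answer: 55071241/2205225 ≈ 24.973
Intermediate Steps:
v(s, O) = 12 - 3*s
g(o) = -5 + (-23 + o)/(o + 2*o²) (g(o) = -5 + (o - 23)/(o + o*(o + o)) = -5 + (-23 + o)/(o + o*(2*o)) = -5 + (-23 + o)/(o + 2*o²))
g(v(-5, -1 - 5))² = ((-23 - 10*(12 - 3*(-5))² - 4*(12 - 3*(-5)))/((12 - 3*(-5))*(1 + 2*(12 - 3*(-5)))))² = ((-23 - 10*(12 + 15)² - 4*(12 + 15))/((12 + 15)*(1 + 2*(12 + 15))))² = ((-23 - 10*27² - 4*27)/(27*(1 + 2*27)))² = ((-23 - 10*729 - 108)/(27*(1 + 54)))² = ((1/27)*(-23 - 7290 - 108)/55)² = ((1/27)*(1/55)*(-7421))² = (-7421/1485)² = 55071241/2205225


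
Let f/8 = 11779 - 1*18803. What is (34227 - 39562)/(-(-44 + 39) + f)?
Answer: 5335/56187 ≈ 0.094951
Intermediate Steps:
f = -56192 (f = 8*(11779 - 1*18803) = 8*(11779 - 18803) = 8*(-7024) = -56192)
(34227 - 39562)/(-(-44 + 39) + f) = (34227 - 39562)/(-(-44 + 39) - 56192) = -5335/(-1*(-5) - 56192) = -5335/(5 - 56192) = -5335/(-56187) = -5335*(-1/56187) = 5335/56187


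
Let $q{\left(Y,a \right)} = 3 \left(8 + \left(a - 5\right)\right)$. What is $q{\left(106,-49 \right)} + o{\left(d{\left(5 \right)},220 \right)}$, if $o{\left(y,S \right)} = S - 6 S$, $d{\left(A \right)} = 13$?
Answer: $-1238$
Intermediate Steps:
$q{\left(Y,a \right)} = 9 + 3 a$ ($q{\left(Y,a \right)} = 3 \left(8 + \left(a - 5\right)\right) = 3 \left(8 + \left(-5 + a\right)\right) = 3 \left(3 + a\right) = 9 + 3 a$)
$o{\left(y,S \right)} = - 5 S$
$q{\left(106,-49 \right)} + o{\left(d{\left(5 \right)},220 \right)} = \left(9 + 3 \left(-49\right)\right) - 1100 = \left(9 - 147\right) - 1100 = -138 - 1100 = -1238$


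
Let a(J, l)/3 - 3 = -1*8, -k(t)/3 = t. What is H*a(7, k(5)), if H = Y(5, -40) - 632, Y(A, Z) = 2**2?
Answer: 9420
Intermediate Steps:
Y(A, Z) = 4
k(t) = -3*t
a(J, l) = -15 (a(J, l) = 9 + 3*(-1*8) = 9 + 3*(-8) = 9 - 24 = -15)
H = -628 (H = 4 - 632 = -628)
H*a(7, k(5)) = -628*(-15) = 9420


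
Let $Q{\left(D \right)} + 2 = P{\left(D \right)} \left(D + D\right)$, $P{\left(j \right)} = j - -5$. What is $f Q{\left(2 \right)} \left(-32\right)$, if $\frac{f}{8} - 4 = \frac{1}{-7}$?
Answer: $- \frac{179712}{7} \approx -25673.0$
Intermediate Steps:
$f = \frac{216}{7}$ ($f = 32 + \frac{8}{-7} = 32 + 8 \left(- \frac{1}{7}\right) = 32 - \frac{8}{7} = \frac{216}{7} \approx 30.857$)
$P{\left(j \right)} = 5 + j$ ($P{\left(j \right)} = j + 5 = 5 + j$)
$Q{\left(D \right)} = -2 + 2 D \left(5 + D\right)$ ($Q{\left(D \right)} = -2 + \left(5 + D\right) \left(D + D\right) = -2 + \left(5 + D\right) 2 D = -2 + 2 D \left(5 + D\right)$)
$f Q{\left(2 \right)} \left(-32\right) = \frac{216 \left(-2 + 2 \cdot 2 \left(5 + 2\right)\right)}{7} \left(-32\right) = \frac{216 \left(-2 + 2 \cdot 2 \cdot 7\right)}{7} \left(-32\right) = \frac{216 \left(-2 + 28\right)}{7} \left(-32\right) = \frac{216}{7} \cdot 26 \left(-32\right) = \frac{5616}{7} \left(-32\right) = - \frac{179712}{7}$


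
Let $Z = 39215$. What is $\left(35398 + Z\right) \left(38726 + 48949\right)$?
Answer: $6541694775$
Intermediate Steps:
$\left(35398 + Z\right) \left(38726 + 48949\right) = \left(35398 + 39215\right) \left(38726 + 48949\right) = 74613 \cdot 87675 = 6541694775$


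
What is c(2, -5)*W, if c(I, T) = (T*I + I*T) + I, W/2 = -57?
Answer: 2052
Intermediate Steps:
W = -114 (W = 2*(-57) = -114)
c(I, T) = I + 2*I*T (c(I, T) = (I*T + I*T) + I = 2*I*T + I = I + 2*I*T)
c(2, -5)*W = (2*(1 + 2*(-5)))*(-114) = (2*(1 - 10))*(-114) = (2*(-9))*(-114) = -18*(-114) = 2052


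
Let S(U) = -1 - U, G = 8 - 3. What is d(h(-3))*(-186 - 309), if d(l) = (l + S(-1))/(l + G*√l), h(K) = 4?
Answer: -990/7 ≈ -141.43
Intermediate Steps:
G = 5
d(l) = l/(l + 5*√l) (d(l) = (l + (-1 - 1*(-1)))/(l + 5*√l) = (l + (-1 + 1))/(l + 5*√l) = (l + 0)/(l + 5*√l) = l/(l + 5*√l))
d(h(-3))*(-186 - 309) = (4/(4 + 5*√4))*(-186 - 309) = (4/(4 + 5*2))*(-495) = (4/(4 + 10))*(-495) = (4/14)*(-495) = (4*(1/14))*(-495) = (2/7)*(-495) = -990/7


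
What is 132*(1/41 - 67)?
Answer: -362472/41 ≈ -8840.8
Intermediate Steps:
132*(1/41 - 67) = 132*(-2746/41) = -362472/41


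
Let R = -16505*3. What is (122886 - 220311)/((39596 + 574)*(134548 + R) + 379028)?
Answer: -97425/3416154638 ≈ -2.8519e-5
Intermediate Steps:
R = -49515
(122886 - 220311)/((39596 + 574)*(134548 + R) + 379028) = (122886 - 220311)/((39596 + 574)*(134548 - 49515) + 379028) = -97425/(40170*85033 + 379028) = -97425/(3415775610 + 379028) = -97425/3416154638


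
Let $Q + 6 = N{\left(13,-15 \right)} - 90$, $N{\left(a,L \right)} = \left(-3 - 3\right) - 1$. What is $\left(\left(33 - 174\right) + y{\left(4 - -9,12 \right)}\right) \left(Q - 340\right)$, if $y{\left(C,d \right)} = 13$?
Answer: $56704$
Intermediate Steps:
$N{\left(a,L \right)} = -7$ ($N{\left(a,L \right)} = -6 - 1 = -7$)
$Q = -103$ ($Q = -6 - 97 = -103$)
$\left(\left(33 - 174\right) + y{\left(4 - -9,12 \right)}\right) \left(Q - 340\right) = \left(\left(33 - 174\right) + 13\right) \left(-103 - 340\right) = \left(-141 + 13\right) \left(-443\right) = \left(-128\right) \left(-443\right) = 56704$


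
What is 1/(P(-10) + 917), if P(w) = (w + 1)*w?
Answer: 1/1007 ≈ 0.00099305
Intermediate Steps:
P(w) = w*(1 + w) (P(w) = (1 + w)*w = w*(1 + w))
1/(P(-10) + 917) = 1/(-10*(1 - 10) + 917) = 1/(-10*(-9) + 917) = 1/(90 + 917) = 1/1007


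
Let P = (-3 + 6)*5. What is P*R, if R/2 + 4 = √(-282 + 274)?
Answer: -120 + 60*I*√2 ≈ -120.0 + 84.853*I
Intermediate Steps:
R = -8 + 4*I*√2 (R = -8 + 2*√(-282 + 274) = -8 + 2*√(-8) = -8 + 2*(2*I*√2) = -8 + 4*I*√2 ≈ -8.0 + 5.6569*I)
P = 15 (P = 3*5 = 15)
P*R = 15*(-8 + 4*I*√2) = -120 + 60*I*√2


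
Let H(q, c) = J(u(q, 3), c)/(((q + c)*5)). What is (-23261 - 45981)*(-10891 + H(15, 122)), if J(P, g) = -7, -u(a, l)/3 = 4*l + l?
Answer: 516569000764/685 ≈ 7.5412e+8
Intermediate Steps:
u(a, l) = -15*l (u(a, l) = -3*(4*l + l) = -15*l)
H(q, c) = -7/(5*c + 5*q) (H(q, c) = -7*1/(5*(q + c)) = -7*1/(5*(c + q)) = -7/(5*c + 5*q))
(-23261 - 45981)*(-10891 + H(15, 122)) = (-23261 - 45981)*(-10891 - 7/(5*122 + 5*15)) = -69242*(-10891 - 7/(610 + 75)) = -69242*(-10891 - 7/685) = -69242*(-7460342/685) = 516569000764/685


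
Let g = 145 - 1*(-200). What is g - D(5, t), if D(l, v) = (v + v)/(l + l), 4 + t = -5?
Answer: 1734/5 ≈ 346.80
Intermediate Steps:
t = -9 (t = -4 - 5 = -9)
g = 345 (g = 145 + 200 = 345)
D(l, v) = v/l (D(l, v) = (2*v)/((2*l)) = (2*v)*(1/(2*l)) = v/l)
g - D(5, t) = 345 - (-9)/5 = 345 - 1*(-9/5) = 345 + 9/5 = 1734/5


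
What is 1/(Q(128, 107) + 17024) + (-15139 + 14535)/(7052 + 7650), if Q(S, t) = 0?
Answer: -5133897/125143424 ≈ -0.041024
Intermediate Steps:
1/(Q(128, 107) + 17024) + (-15139 + 14535)/(7052 + 7650) = 1/(0 + 17024) + (-15139 + 14535)/(7052 + 7650) = 1/17024 - 604/14702 = 1/17024 - 604*1/14702 = 1/17024 - 302/7351 = -5133897/125143424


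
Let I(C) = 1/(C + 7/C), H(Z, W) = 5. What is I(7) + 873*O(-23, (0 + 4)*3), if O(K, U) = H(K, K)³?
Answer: 873001/8 ≈ 1.0913e+5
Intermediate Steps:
O(K, U) = 125 (O(K, U) = 5³ = 125)
I(7) + 873*O(-23, (0 + 4)*3) = 7/(7 + 7²) + 873*125 = 7/(7 + 49) + 109125 = 7/56 + 109125 = 7*(1/56) + 109125 = ⅛ + 109125 = 873001/8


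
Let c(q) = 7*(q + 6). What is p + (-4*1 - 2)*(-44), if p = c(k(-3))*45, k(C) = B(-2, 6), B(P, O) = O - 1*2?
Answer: 3414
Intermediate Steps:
B(P, O) = -2 + O (B(P, O) = O - 2 = -2 + O)
k(C) = 4 (k(C) = -2 + 6 = 4)
c(q) = 42 + 7*q (c(q) = 7*(6 + q) = 42 + 7*q)
p = 3150 (p = (42 + 7*4)*45 = (42 + 28)*45 = 70*45 = 3150)
p + (-4*1 - 2)*(-44) = 3150 + (-4*1 - 2)*(-44) = 3150 + (-4 - 2)*(-44) = 3150 - 6*(-44) = 3150 + 264 = 3414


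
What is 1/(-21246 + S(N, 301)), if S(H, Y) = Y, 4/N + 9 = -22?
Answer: -1/20945 ≈ -4.7744e-5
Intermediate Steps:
N = -4/31 (N = 4/(-9 - 22) = 4/(-31) = 4*(-1/31) = -4/31 ≈ -0.12903)
1/(-21246 + S(N, 301)) = 1/(-21246 + 301) = 1/(-20945) = -1/20945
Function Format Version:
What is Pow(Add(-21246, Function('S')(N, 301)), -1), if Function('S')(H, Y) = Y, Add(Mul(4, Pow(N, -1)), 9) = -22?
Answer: Rational(-1, 20945) ≈ -4.7744e-5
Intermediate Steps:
N = Rational(-4, 31) (N = Mul(4, Pow(Add(-9, -22), -1)) = Mul(4, Pow(-31, -1)) = Mul(4, Rational(-1, 31)) = Rational(-4, 31) ≈ -0.12903)
Pow(Add(-21246, Function('S')(N, 301)), -1) = Pow(Add(-21246, 301), -1) = Pow(-20945, -1) = Rational(-1, 20945)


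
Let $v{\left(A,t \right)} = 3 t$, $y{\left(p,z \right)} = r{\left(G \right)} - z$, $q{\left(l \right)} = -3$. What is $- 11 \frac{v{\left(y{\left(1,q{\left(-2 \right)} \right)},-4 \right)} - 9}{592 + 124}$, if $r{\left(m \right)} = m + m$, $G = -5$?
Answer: $\frac{231}{716} \approx 0.32263$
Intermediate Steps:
$r{\left(m \right)} = 2 m$
$y{\left(p,z \right)} = -10 - z$ ($y{\left(p,z \right)} = 2 \left(-5\right) - z = -10 - z$)
$- 11 \frac{v{\left(y{\left(1,q{\left(-2 \right)} \right)},-4 \right)} - 9}{592 + 124} = - 11 \frac{3 \left(-4\right) - 9}{592 + 124} = - 11 \frac{-12 - 9}{716} = - 11 \left(\left(-21\right) \frac{1}{716}\right) = \left(-11\right) \left(- \frac{21}{716}\right) = \frac{231}{716}$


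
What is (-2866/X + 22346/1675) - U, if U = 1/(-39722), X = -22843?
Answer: 20466807818641/1519844157050 ≈ 13.466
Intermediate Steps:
U = -1/39722 ≈ -2.5175e-5
(-2866/X + 22346/1675) - U = (-2866/(-22843) + 22346/1675) - 1*(-1/39722) = (-2866*(-1/22843) + 22346*(1/1675)) + 1/39722 = (2866/22843 + 22346/1675) + 1/39722 = 515250228/38262025 + 1/39722 = 20466807818641/1519844157050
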